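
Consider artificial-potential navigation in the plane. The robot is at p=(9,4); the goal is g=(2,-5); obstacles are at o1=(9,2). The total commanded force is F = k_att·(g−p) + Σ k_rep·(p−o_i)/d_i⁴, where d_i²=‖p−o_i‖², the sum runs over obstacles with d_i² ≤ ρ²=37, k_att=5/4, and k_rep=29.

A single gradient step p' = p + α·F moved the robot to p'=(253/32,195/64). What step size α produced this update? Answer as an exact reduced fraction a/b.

α = 1/8

F_att = 5/4·(g−p) = 5/4·(-7,-9) = (-8.7500,-11.2500)
o1: d²=4 ≤ ρ²=37; F_rep = 29·(0,2)/4² = (0.0000,3.6250)
F = F_att + ΣF_rep = (-8.7500,-7.6250)
Δp = p'−p = (-1.0938,-0.9531); α = Δx/Fx = (-35/32) / (-35/4) = 1/8
check: Δy/Fy = (-61/64) / (-61/8) = 1/8 ✓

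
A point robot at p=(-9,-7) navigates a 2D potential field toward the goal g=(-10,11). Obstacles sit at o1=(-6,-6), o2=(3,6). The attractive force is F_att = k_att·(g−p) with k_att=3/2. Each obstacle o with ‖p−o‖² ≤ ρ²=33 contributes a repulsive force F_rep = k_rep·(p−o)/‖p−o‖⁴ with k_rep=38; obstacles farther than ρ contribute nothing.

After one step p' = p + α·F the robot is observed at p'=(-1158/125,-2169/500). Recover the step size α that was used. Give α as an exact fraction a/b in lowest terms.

α = 1/10

F_att = 3/2·(g−p) = 3/2·(-1,18) = (-1.5000,27.0000)
o1: d²=10 ≤ ρ²=33; F_rep = 38·(-3,-1)/10² = (-1.1400,-0.3800)
o2: d²=313 > ρ²=33 → inactive
F = F_att + ΣF_rep = (-2.6400,26.6200)
Δp = p'−p = (-0.2640,2.6620); α = Δx/Fx = (-33/125) / (-66/25) = 1/10
check: Δy/Fy = (1331/500) / (1331/50) = 1/10 ✓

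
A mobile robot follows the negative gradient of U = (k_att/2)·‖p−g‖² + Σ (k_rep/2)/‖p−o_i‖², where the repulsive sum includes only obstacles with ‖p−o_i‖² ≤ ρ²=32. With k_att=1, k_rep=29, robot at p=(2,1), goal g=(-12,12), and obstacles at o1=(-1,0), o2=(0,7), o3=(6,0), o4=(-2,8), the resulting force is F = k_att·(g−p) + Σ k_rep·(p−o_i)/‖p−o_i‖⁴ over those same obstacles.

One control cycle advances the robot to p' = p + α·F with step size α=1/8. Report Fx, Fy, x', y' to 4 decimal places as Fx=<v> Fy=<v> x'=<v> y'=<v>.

F_att = 1·(g−p) = 1·(-14,11) = (-14.0000,11.0000)
o1: d²=10 ≤ ρ²=32; F_rep = 29·(3,1)/10² = (0.8700,0.2900)
o2: d²=40 > ρ²=32 → inactive
o3: d²=17 ≤ ρ²=32; F_rep = 29·(-4,1)/17² = (-0.4014,0.1003)
o4: d²=65 > ρ²=32 → inactive
F = F_att + ΣF_rep = (-13.5314,11.3903)
p' = p + 1/8·F = (0.3086,2.4238)

Fx=-13.5314 Fy=11.3903 x'=0.3086 y'=2.4238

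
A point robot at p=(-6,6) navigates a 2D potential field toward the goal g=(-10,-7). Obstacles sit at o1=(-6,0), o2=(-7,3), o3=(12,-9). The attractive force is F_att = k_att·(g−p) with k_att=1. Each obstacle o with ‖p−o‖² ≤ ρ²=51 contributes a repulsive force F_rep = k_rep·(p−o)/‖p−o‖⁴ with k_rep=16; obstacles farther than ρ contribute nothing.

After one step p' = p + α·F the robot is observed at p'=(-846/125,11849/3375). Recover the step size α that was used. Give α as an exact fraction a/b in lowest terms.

F_att = 1·(g−p) = 1·(-4,-13) = (-4.0000,-13.0000)
o1: d²=36 ≤ ρ²=51; F_rep = 16·(0,6)/36² = (0.0000,0.0741)
o2: d²=10 ≤ ρ²=51; F_rep = 16·(1,3)/10² = (0.1600,0.4800)
o3: d²=549 > ρ²=51 → inactive
F = F_att + ΣF_rep = (-3.8400,-12.4459)
Δp = p'−p = (-0.7680,-2.4892); α = Δx/Fx = (-96/125) / (-96/25) = 1/5
check: Δy/Fy = (-8401/3375) / (-8401/675) = 1/5 ✓

α = 1/5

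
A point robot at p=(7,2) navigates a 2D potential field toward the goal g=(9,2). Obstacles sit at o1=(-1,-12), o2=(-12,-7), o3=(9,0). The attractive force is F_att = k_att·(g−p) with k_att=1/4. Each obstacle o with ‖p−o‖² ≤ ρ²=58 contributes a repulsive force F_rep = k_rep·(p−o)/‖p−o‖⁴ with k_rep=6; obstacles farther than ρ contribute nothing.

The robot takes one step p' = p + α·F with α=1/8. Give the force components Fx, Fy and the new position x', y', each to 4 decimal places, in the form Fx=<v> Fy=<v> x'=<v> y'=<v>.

Fx=0.3125 Fy=0.1875 x'=7.0391 y'=2.0234

F_att = 1/4·(g−p) = 1/4·(2,0) = (0.5000,0.0000)
o1: d²=260 > ρ²=58 → inactive
o2: d²=442 > ρ²=58 → inactive
o3: d²=8 ≤ ρ²=58; F_rep = 6·(-2,2)/8² = (-0.1875,0.1875)
F = F_att + ΣF_rep = (0.3125,0.1875)
p' = p + 1/8·F = (7.0391,2.0234)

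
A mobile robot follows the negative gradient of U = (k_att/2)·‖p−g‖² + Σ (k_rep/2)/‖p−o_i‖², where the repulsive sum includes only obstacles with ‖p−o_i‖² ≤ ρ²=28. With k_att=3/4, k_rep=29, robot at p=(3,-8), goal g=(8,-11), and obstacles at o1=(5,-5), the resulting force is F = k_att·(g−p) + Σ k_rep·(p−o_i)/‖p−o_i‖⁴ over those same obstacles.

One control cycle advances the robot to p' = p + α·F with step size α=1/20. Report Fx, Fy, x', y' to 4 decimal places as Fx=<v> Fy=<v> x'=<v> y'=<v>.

F_att = 3/4·(g−p) = 3/4·(5,-3) = (3.7500,-2.2500)
o1: d²=13 ≤ ρ²=28; F_rep = 29·(-2,-3)/13² = (-0.3432,-0.5148)
F = F_att + ΣF_rep = (3.4068,-2.7648)
p' = p + 1/20·F = (3.1703,-8.1382)

Fx=3.4068 Fy=-2.7648 x'=3.1703 y'=-8.1382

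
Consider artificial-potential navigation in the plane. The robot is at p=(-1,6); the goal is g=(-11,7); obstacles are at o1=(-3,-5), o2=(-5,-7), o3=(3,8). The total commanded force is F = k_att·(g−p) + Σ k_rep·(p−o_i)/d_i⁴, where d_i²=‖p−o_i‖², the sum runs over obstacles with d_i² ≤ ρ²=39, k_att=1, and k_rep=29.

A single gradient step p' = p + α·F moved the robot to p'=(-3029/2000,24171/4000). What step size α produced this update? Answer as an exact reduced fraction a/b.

F_att = 1·(g−p) = 1·(-10,1) = (-10.0000,1.0000)
o1: d²=125 > ρ²=39 → inactive
o2: d²=185 > ρ²=39 → inactive
o3: d²=20 ≤ ρ²=39; F_rep = 29·(-4,-2)/20² = (-0.2900,-0.1450)
F = F_att + ΣF_rep = (-10.2900,0.8550)
Δp = p'−p = (-0.5145,0.0428); α = Δx/Fx = (-1029/2000) / (-1029/100) = 1/20
check: Δy/Fy = (171/4000) / (171/200) = 1/20 ✓

α = 1/20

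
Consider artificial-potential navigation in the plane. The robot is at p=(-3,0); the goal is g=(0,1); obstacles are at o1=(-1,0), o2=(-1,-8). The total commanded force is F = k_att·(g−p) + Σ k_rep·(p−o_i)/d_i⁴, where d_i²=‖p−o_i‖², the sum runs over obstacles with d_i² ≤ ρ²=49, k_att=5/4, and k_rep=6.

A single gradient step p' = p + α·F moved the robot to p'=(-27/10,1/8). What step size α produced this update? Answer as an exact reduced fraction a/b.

α = 1/10

F_att = 5/4·(g−p) = 5/4·(3,1) = (3.7500,1.2500)
o1: d²=4 ≤ ρ²=49; F_rep = 6·(-2,0)/4² = (-0.7500,0.0000)
o2: d²=68 > ρ²=49 → inactive
F = F_att + ΣF_rep = (3.0000,1.2500)
Δp = p'−p = (0.3000,0.1250); α = Δx/Fx = (3/10) / (3) = 1/10
check: Δy/Fy = (1/8) / (5/4) = 1/10 ✓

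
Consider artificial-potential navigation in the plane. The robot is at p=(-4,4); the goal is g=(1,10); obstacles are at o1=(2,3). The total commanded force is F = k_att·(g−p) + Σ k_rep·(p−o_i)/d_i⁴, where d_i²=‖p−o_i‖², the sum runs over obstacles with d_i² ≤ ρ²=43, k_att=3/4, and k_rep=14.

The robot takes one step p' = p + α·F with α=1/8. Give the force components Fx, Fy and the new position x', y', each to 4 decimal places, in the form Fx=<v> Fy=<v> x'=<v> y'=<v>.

Fx=3.6886 Fy=4.5102 x'=-3.5389 y'=4.5638

F_att = 3/4·(g−p) = 3/4·(5,6) = (3.7500,4.5000)
o1: d²=37 ≤ ρ²=43; F_rep = 14·(-6,1)/37² = (-0.0614,0.0102)
F = F_att + ΣF_rep = (3.6886,4.5102)
p' = p + 1/8·F = (-3.5389,4.5638)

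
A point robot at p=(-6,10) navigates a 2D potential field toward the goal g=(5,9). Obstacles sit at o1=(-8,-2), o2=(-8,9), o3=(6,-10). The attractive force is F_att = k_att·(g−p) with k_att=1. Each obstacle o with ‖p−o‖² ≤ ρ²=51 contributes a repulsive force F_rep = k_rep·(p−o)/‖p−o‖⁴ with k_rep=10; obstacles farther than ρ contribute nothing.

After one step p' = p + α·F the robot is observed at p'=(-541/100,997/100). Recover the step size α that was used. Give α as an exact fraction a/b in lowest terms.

α = 1/20

F_att = 1·(g−p) = 1·(11,-1) = (11.0000,-1.0000)
o1: d²=148 > ρ²=51 → inactive
o2: d²=5 ≤ ρ²=51; F_rep = 10·(2,1)/5² = (0.8000,0.4000)
o3: d²=544 > ρ²=51 → inactive
F = F_att + ΣF_rep = (11.8000,-0.6000)
Δp = p'−p = (0.5900,-0.0300); α = Δx/Fx = (59/100) / (59/5) = 1/20
check: Δy/Fy = (-3/100) / (-3/5) = 1/20 ✓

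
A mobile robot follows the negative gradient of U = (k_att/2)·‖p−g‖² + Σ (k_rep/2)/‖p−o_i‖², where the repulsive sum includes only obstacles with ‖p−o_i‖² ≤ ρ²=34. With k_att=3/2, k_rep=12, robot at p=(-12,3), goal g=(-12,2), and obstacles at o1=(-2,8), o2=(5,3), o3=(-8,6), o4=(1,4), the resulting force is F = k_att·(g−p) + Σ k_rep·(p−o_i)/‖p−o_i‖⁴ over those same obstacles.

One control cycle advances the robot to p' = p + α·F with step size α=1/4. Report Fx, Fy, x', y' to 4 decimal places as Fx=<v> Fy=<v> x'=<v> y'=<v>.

Fx=-0.0768 Fy=-1.5576 x'=-12.0192 y'=2.6106

F_att = 3/2·(g−p) = 3/2·(0,-1) = (0.0000,-1.5000)
o1: d²=125 > ρ²=34 → inactive
o2: d²=289 > ρ²=34 → inactive
o3: d²=25 ≤ ρ²=34; F_rep = 12·(-4,-3)/25² = (-0.0768,-0.0576)
o4: d²=170 > ρ²=34 → inactive
F = F_att + ΣF_rep = (-0.0768,-1.5576)
p' = p + 1/4·F = (-12.0192,2.6106)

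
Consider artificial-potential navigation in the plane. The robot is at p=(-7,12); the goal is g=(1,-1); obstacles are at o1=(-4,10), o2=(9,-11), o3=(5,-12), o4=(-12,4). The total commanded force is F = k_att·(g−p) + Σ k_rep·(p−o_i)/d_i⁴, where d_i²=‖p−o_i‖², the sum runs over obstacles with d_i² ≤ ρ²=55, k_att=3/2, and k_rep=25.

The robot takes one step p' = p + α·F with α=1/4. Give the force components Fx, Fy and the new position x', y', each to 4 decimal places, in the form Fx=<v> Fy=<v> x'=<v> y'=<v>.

Fx=11.5562 Fy=-19.2041 x'=-4.1109 y'=7.1990

F_att = 3/2·(g−p) = 3/2·(8,-13) = (12.0000,-19.5000)
o1: d²=13 ≤ ρ²=55; F_rep = 25·(-3,2)/13² = (-0.4438,0.2959)
o2: d²=785 > ρ²=55 → inactive
o3: d²=720 > ρ²=55 → inactive
o4: d²=89 > ρ²=55 → inactive
F = F_att + ΣF_rep = (11.5562,-19.2041)
p' = p + 1/4·F = (-4.1109,7.1990)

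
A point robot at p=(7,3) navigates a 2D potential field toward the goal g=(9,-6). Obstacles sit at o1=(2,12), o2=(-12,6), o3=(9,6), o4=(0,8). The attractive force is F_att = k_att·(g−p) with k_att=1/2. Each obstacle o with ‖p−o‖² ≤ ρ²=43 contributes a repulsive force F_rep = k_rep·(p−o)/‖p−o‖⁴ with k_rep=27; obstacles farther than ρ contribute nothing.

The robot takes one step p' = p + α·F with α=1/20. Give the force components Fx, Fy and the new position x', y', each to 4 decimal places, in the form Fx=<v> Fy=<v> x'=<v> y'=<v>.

Fx=0.6805 Fy=-4.9793 x'=7.0340 y'=2.7510

F_att = 1/2·(g−p) = 1/2·(2,-9) = (1.0000,-4.5000)
o1: d²=106 > ρ²=43 → inactive
o2: d²=370 > ρ²=43 → inactive
o3: d²=13 ≤ ρ²=43; F_rep = 27·(-2,-3)/13² = (-0.3195,-0.4793)
o4: d²=74 > ρ²=43 → inactive
F = F_att + ΣF_rep = (0.6805,-4.9793)
p' = p + 1/20·F = (7.0340,2.7510)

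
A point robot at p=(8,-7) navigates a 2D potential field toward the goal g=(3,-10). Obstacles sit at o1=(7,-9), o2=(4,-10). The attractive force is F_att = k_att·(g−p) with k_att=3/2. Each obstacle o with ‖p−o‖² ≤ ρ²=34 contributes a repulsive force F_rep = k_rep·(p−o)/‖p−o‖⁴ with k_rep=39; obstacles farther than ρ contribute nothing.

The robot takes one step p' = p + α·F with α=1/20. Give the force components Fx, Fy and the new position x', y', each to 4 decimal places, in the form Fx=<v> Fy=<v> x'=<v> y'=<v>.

F_att = 3/2·(g−p) = 3/2·(-5,-3) = (-7.5000,-4.5000)
o1: d²=5 ≤ ρ²=34; F_rep = 39·(1,2)/5² = (1.5600,3.1200)
o2: d²=25 ≤ ρ²=34; F_rep = 39·(4,3)/25² = (0.2496,0.1872)
F = F_att + ΣF_rep = (-5.6904,-1.1928)
p' = p + 1/20·F = (7.7155,-7.0596)

Fx=-5.6904 Fy=-1.1928 x'=7.7155 y'=-7.0596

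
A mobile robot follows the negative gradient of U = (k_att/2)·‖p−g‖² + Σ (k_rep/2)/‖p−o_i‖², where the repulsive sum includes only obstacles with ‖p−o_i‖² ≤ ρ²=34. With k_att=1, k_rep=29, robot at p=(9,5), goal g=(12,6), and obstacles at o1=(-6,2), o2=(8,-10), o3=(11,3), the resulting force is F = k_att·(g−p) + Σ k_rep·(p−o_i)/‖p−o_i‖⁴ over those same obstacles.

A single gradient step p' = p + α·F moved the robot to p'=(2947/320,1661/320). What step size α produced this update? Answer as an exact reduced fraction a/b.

α = 1/10

F_att = 1·(g−p) = 1·(3,1) = (3.0000,1.0000)
o1: d²=234 > ρ²=34 → inactive
o2: d²=226 > ρ²=34 → inactive
o3: d²=8 ≤ ρ²=34; F_rep = 29·(-2,2)/8² = (-0.9062,0.9062)
F = F_att + ΣF_rep = (2.0938,1.9062)
Δp = p'−p = (0.2094,0.1906); α = Δx/Fx = (67/320) / (67/32) = 1/10
check: Δy/Fy = (61/320) / (61/32) = 1/10 ✓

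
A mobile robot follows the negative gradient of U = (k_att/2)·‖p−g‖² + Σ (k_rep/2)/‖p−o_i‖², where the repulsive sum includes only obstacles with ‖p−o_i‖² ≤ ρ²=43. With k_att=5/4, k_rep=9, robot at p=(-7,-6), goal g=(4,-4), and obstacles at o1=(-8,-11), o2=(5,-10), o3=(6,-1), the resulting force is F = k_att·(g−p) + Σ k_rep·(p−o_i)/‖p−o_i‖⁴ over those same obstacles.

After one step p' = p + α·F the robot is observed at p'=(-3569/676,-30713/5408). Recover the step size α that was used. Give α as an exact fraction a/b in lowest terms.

F_att = 5/4·(g−p) = 5/4·(11,2) = (13.7500,2.5000)
o1: d²=26 ≤ ρ²=43; F_rep = 9·(1,5)/26² = (0.0133,0.0666)
o2: d²=160 > ρ²=43 → inactive
o3: d²=194 > ρ²=43 → inactive
F = F_att + ΣF_rep = (13.7633,2.5666)
Δp = p'−p = (1.7204,0.3208); α = Δx/Fx = (1163/676) / (2326/169) = 1/8
check: Δy/Fy = (1735/5408) / (1735/676) = 1/8 ✓

α = 1/8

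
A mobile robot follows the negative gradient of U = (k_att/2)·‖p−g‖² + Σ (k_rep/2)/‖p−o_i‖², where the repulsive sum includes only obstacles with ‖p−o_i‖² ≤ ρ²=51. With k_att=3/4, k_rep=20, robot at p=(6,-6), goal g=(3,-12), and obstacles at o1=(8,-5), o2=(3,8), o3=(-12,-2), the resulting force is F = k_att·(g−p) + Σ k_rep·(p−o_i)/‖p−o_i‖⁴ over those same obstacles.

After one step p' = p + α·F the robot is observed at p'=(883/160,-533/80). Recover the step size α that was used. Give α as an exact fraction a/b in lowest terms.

α = 1/8

F_att = 3/4·(g−p) = 3/4·(-3,-6) = (-2.2500,-4.5000)
o1: d²=5 ≤ ρ²=51; F_rep = 20·(-2,-1)/5² = (-1.6000,-0.8000)
o2: d²=205 > ρ²=51 → inactive
o3: d²=340 > ρ²=51 → inactive
F = F_att + ΣF_rep = (-3.8500,-5.3000)
Δp = p'−p = (-0.4813,-0.6625); α = Δx/Fx = (-77/160) / (-77/20) = 1/8
check: Δy/Fy = (-53/80) / (-53/10) = 1/8 ✓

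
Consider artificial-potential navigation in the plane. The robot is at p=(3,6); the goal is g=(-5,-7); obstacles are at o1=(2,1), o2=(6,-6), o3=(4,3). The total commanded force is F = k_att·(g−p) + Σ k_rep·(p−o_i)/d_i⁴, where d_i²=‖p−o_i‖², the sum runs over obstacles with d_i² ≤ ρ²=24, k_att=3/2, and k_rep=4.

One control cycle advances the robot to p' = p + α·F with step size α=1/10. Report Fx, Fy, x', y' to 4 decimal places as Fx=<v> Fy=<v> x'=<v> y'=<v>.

F_att = 3/2·(g−p) = 3/2·(-8,-13) = (-12.0000,-19.5000)
o1: d²=26 > ρ²=24 → inactive
o2: d²=153 > ρ²=24 → inactive
o3: d²=10 ≤ ρ²=24; F_rep = 4·(-1,3)/10² = (-0.0400,0.1200)
F = F_att + ΣF_rep = (-12.0400,-19.3800)
p' = p + 1/10·F = (1.7960,4.0620)

Fx=-12.0400 Fy=-19.3800 x'=1.7960 y'=4.0620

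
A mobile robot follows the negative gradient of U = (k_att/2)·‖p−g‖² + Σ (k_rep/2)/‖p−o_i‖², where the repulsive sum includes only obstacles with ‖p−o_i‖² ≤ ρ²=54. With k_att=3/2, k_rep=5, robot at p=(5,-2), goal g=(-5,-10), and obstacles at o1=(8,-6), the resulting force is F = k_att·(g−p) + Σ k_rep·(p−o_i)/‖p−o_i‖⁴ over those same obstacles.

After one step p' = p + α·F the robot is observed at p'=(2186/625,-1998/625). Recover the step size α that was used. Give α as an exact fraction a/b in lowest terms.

α = 1/10

F_att = 3/2·(g−p) = 3/2·(-10,-8) = (-15.0000,-12.0000)
o1: d²=25 ≤ ρ²=54; F_rep = 5·(-3,4)/25² = (-0.0240,0.0320)
F = F_att + ΣF_rep = (-15.0240,-11.9680)
Δp = p'−p = (-1.5024,-1.1968); α = Δx/Fx = (-939/625) / (-1878/125) = 1/10
check: Δy/Fy = (-748/625) / (-1496/125) = 1/10 ✓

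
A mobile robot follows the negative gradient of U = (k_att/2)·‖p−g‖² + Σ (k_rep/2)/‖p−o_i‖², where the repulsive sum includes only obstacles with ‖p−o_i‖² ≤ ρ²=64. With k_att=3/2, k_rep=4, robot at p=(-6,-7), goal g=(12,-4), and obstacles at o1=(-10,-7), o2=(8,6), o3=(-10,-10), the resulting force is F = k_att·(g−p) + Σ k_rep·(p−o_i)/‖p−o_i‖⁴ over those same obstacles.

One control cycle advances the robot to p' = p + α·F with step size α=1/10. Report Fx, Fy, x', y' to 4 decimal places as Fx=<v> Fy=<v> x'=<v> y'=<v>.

F_att = 3/2·(g−p) = 3/2·(18,3) = (27.0000,4.5000)
o1: d²=16 ≤ ρ²=64; F_rep = 4·(4,0)/16² = (0.0625,0.0000)
o2: d²=365 > ρ²=64 → inactive
o3: d²=25 ≤ ρ²=64; F_rep = 4·(4,3)/25² = (0.0256,0.0192)
F = F_att + ΣF_rep = (27.0881,4.5192)
p' = p + 1/10·F = (-3.2912,-6.5481)

Fx=27.0881 Fy=4.5192 x'=-3.2912 y'=-6.5481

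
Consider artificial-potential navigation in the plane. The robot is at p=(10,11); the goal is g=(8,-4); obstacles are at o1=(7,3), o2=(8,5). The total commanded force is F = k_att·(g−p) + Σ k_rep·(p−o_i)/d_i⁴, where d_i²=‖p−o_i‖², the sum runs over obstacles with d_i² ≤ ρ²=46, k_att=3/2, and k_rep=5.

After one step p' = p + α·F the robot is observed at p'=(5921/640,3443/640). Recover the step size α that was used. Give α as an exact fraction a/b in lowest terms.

α = 1/4

F_att = 3/2·(g−p) = 3/2·(-2,-15) = (-3.0000,-22.5000)
o1: d²=73 > ρ²=46 → inactive
o2: d²=40 ≤ ρ²=46; F_rep = 5·(2,6)/40² = (0.0063,0.0187)
F = F_att + ΣF_rep = (-2.9937,-22.4812)
Δp = p'−p = (-0.7484,-5.6203); α = Δx/Fx = (-479/640) / (-479/160) = 1/4
check: Δy/Fy = (-3597/640) / (-3597/160) = 1/4 ✓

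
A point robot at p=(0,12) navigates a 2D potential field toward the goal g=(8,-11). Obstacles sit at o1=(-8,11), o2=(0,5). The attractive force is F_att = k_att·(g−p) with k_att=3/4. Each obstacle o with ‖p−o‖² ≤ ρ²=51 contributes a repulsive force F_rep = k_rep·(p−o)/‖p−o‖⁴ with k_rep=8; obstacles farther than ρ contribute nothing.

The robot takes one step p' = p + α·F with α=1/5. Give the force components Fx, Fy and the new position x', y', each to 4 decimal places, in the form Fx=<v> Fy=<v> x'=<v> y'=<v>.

F_att = 3/4·(g−p) = 3/4·(8,-23) = (6.0000,-17.2500)
o1: d²=65 > ρ²=51 → inactive
o2: d²=49 ≤ ρ²=51; F_rep = 8·(0,7)/49² = (0.0000,0.0233)
F = F_att + ΣF_rep = (6.0000,-17.2267)
p' = p + 1/5·F = (1.2000,8.5547)

Fx=6.0000 Fy=-17.2267 x'=1.2000 y'=8.5547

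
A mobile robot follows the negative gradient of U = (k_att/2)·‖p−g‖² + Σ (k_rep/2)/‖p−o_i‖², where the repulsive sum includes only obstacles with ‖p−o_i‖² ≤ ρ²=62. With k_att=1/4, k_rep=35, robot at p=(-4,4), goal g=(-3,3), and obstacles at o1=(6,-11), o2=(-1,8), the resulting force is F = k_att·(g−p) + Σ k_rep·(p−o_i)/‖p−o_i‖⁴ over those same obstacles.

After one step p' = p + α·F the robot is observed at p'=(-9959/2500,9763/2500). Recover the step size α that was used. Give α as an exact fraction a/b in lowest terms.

F_att = 1/4·(g−p) = 1/4·(1,-1) = (0.2500,-0.2500)
o1: d²=325 > ρ²=62 → inactive
o2: d²=25 ≤ ρ²=62; F_rep = 35·(-3,-4)/25² = (-0.1680,-0.2240)
F = F_att + ΣF_rep = (0.0820,-0.4740)
Δp = p'−p = (0.0164,-0.0948); α = Δx/Fx = (41/2500) / (41/500) = 1/5
check: Δy/Fy = (-237/2500) / (-237/500) = 1/5 ✓

α = 1/5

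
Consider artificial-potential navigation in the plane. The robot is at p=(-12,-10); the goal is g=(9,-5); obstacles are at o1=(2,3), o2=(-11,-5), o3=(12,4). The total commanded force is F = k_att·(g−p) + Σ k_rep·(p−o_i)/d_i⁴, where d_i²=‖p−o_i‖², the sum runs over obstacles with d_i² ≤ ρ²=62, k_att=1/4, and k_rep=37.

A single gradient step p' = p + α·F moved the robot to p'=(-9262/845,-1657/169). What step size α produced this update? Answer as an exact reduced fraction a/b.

α = 1/5

F_att = 1/4·(g−p) = 1/4·(21,5) = (5.2500,1.2500)
o1: d²=365 > ρ²=62 → inactive
o2: d²=26 ≤ ρ²=62; F_rep = 37·(-1,-5)/26² = (-0.0547,-0.2737)
o3: d²=772 > ρ²=62 → inactive
F = F_att + ΣF_rep = (5.1953,0.9763)
Δp = p'−p = (1.0391,0.1953); α = Δx/Fx = (878/845) / (878/169) = 1/5
check: Δy/Fy = (33/169) / (165/169) = 1/5 ✓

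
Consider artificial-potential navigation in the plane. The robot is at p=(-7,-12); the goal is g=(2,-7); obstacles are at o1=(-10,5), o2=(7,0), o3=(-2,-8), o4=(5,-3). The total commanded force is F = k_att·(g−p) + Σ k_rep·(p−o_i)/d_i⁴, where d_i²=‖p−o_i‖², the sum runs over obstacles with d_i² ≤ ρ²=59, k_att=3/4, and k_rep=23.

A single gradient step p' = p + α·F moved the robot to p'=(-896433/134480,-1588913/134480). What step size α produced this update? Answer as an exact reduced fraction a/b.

F_att = 3/4·(g−p) = 3/4·(9,5) = (6.7500,3.7500)
o1: d²=298 > ρ²=59 → inactive
o2: d²=340 > ρ²=59 → inactive
o3: d²=41 ≤ ρ²=59; F_rep = 23·(-5,-4)/41² = (-0.0684,-0.0547)
o4: d²=225 > ρ²=59 → inactive
F = F_att + ΣF_rep = (6.6816,3.6953)
Δp = p'−p = (0.3341,0.1848); α = Δx/Fx = (44927/134480) / (44927/6724) = 1/20
check: Δy/Fy = (24847/134480) / (24847/6724) = 1/20 ✓

α = 1/20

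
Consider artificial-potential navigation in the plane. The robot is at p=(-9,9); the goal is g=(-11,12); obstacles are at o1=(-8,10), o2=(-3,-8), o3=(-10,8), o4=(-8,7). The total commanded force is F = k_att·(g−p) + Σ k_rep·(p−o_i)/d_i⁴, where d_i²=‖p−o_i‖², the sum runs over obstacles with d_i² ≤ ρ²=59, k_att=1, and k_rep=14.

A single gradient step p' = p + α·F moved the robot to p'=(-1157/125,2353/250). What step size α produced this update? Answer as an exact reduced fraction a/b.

α = 1/10

F_att = 1·(g−p) = 1·(-2,3) = (-2.0000,3.0000)
o1: d²=2 ≤ ρ²=59; F_rep = 14·(-1,-1)/2² = (-3.5000,-3.5000)
o2: d²=325 > ρ²=59 → inactive
o3: d²=2 ≤ ρ²=59; F_rep = 14·(1,1)/2² = (3.5000,3.5000)
o4: d²=5 ≤ ρ²=59; F_rep = 14·(-1,2)/5² = (-0.5600,1.1200)
F = F_att + ΣF_rep = (-2.5600,4.1200)
Δp = p'−p = (-0.2560,0.4120); α = Δx/Fx = (-32/125) / (-64/25) = 1/10
check: Δy/Fy = (103/250) / (103/25) = 1/10 ✓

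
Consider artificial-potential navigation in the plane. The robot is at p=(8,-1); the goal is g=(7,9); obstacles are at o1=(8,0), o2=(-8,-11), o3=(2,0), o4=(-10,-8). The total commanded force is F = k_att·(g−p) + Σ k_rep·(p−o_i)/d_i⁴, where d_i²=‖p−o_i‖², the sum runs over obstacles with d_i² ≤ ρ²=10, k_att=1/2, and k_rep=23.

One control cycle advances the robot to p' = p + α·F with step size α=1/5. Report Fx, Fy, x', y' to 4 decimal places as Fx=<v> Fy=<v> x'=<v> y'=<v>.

Fx=-0.5000 Fy=-18.0000 x'=7.9000 y'=-4.6000

F_att = 1/2·(g−p) = 1/2·(-1,10) = (-0.5000,5.0000)
o1: d²=1 ≤ ρ²=10; F_rep = 23·(0,-1)/1² = (0.0000,-23.0000)
o2: d²=356 > ρ²=10 → inactive
o3: d²=37 > ρ²=10 → inactive
o4: d²=373 > ρ²=10 → inactive
F = F_att + ΣF_rep = (-0.5000,-18.0000)
p' = p + 1/5·F = (7.9000,-4.6000)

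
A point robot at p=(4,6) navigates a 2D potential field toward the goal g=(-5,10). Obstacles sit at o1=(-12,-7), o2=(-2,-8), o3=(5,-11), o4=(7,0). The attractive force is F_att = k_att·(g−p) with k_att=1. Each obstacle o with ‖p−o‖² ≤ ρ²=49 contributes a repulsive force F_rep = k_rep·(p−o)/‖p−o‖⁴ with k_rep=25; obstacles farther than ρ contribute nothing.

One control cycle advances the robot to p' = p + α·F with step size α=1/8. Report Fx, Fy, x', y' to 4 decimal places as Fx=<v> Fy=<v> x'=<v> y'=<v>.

F_att = 1·(g−p) = 1·(-9,4) = (-9.0000,4.0000)
o1: d²=425 > ρ²=49 → inactive
o2: d²=232 > ρ²=49 → inactive
o3: d²=290 > ρ²=49 → inactive
o4: d²=45 ≤ ρ²=49; F_rep = 25·(-3,6)/45² = (-0.0370,0.0741)
F = F_att + ΣF_rep = (-9.0370,4.0741)
p' = p + 1/8·F = (2.8704,6.5093)

Fx=-9.0370 Fy=4.0741 x'=2.8704 y'=6.5093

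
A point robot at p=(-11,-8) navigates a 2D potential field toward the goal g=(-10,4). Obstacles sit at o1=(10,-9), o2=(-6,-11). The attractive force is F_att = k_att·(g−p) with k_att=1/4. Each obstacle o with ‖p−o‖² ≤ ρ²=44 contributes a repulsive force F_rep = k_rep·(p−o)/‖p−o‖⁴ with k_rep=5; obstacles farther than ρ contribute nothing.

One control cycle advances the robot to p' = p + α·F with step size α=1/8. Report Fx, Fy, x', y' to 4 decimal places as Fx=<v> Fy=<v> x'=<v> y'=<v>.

Fx=0.2284 Fy=3.0130 x'=-10.9715 y'=-7.6234

F_att = 1/4·(g−p) = 1/4·(1,12) = (0.2500,3.0000)
o1: d²=442 > ρ²=44 → inactive
o2: d²=34 ≤ ρ²=44; F_rep = 5·(-5,3)/34² = (-0.0216,0.0130)
F = F_att + ΣF_rep = (0.2284,3.0130)
p' = p + 1/8·F = (-10.9715,-7.6234)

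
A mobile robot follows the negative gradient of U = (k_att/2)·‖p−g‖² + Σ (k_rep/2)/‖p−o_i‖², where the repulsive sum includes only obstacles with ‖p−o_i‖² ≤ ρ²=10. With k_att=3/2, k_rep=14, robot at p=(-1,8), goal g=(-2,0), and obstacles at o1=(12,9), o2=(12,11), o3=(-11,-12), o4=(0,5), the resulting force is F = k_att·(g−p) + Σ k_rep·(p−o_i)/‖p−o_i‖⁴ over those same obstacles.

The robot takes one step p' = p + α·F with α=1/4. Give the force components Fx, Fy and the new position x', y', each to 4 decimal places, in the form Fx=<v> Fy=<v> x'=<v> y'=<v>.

F_att = 3/2·(g−p) = 3/2·(-1,-8) = (-1.5000,-12.0000)
o1: d²=170 > ρ²=10 → inactive
o2: d²=178 > ρ²=10 → inactive
o3: d²=500 > ρ²=10 → inactive
o4: d²=10 ≤ ρ²=10; F_rep = 14·(-1,3)/10² = (-0.1400,0.4200)
F = F_att + ΣF_rep = (-1.6400,-11.5800)
p' = p + 1/4·F = (-1.4100,5.1050)

Fx=-1.6400 Fy=-11.5800 x'=-1.4100 y'=5.1050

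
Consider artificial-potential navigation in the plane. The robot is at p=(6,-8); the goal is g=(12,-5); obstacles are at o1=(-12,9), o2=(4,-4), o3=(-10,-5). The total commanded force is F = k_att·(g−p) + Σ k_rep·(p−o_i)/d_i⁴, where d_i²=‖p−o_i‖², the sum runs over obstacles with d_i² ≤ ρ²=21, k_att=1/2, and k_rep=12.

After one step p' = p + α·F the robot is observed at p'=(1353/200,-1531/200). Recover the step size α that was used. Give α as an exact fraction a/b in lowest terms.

F_att = 1/2·(g−p) = 1/2·(6,3) = (3.0000,1.5000)
o1: d²=613 > ρ²=21 → inactive
o2: d²=20 ≤ ρ²=21; F_rep = 12·(2,-4)/20² = (0.0600,-0.1200)
o3: d²=265 > ρ²=21 → inactive
F = F_att + ΣF_rep = (3.0600,1.3800)
Δp = p'−p = (0.7650,0.3450); α = Δx/Fx = (153/200) / (153/50) = 1/4
check: Δy/Fy = (69/200) / (69/50) = 1/4 ✓

α = 1/4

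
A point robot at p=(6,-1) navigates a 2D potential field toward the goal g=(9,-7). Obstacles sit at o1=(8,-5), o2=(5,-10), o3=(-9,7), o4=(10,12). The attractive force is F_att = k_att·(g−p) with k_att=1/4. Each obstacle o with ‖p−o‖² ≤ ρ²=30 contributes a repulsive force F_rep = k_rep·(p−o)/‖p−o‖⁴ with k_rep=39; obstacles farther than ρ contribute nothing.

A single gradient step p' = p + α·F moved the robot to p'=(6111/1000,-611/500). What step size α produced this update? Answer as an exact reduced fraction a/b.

α = 1/5

F_att = 1/4·(g−p) = 1/4·(3,-6) = (0.7500,-1.5000)
o1: d²=20 ≤ ρ²=30; F_rep = 39·(-2,4)/20² = (-0.1950,0.3900)
o2: d²=82 > ρ²=30 → inactive
o3: d²=289 > ρ²=30 → inactive
o4: d²=185 > ρ²=30 → inactive
F = F_att + ΣF_rep = (0.5550,-1.1100)
Δp = p'−p = (0.1110,-0.2220); α = Δx/Fx = (111/1000) / (111/200) = 1/5
check: Δy/Fy = (-111/500) / (-111/100) = 1/5 ✓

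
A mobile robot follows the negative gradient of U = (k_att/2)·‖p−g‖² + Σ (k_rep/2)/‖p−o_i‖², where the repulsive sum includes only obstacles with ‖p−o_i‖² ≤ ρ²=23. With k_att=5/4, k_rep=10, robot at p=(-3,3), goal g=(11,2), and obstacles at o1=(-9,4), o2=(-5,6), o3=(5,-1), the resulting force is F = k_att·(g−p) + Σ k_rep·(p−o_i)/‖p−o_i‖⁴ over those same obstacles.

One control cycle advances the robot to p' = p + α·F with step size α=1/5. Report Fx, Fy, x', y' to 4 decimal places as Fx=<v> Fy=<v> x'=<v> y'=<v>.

F_att = 5/4·(g−p) = 5/4·(14,-1) = (17.5000,-1.2500)
o1: d²=37 > ρ²=23 → inactive
o2: d²=13 ≤ ρ²=23; F_rep = 10·(2,-3)/13² = (0.1183,-0.1775)
o3: d²=80 > ρ²=23 → inactive
F = F_att + ΣF_rep = (17.6183,-1.4275)
p' = p + 1/5·F = (0.5237,2.7145)

Fx=17.6183 Fy=-1.4275 x'=0.5237 y'=2.7145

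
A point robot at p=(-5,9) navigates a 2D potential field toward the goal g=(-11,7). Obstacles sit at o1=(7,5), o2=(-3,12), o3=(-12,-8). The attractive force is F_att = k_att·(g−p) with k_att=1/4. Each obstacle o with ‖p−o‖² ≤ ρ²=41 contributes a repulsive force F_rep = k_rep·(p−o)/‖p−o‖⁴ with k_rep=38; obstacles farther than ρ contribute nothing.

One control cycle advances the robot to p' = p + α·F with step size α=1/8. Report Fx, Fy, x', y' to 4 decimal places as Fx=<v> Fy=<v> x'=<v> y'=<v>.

F_att = 1/4·(g−p) = 1/4·(-6,-2) = (-1.5000,-0.5000)
o1: d²=160 > ρ²=41 → inactive
o2: d²=13 ≤ ρ²=41; F_rep = 38·(-2,-3)/13² = (-0.4497,-0.6746)
o3: d²=338 > ρ²=41 → inactive
F = F_att + ΣF_rep = (-1.9497,-1.1746)
p' = p + 1/8·F = (-5.2437,8.8532)

Fx=-1.9497 Fy=-1.1746 x'=-5.2437 y'=8.8532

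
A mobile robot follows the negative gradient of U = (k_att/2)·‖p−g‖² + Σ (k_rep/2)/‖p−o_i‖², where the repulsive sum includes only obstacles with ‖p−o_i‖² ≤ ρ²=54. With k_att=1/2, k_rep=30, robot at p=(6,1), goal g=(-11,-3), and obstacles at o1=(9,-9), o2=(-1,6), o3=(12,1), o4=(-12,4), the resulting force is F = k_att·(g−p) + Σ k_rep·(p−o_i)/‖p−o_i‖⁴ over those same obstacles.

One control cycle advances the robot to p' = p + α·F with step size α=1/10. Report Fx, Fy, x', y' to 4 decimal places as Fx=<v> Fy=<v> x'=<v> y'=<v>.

Fx=-8.6389 Fy=-2.0000 x'=5.1361 y'=0.8000

F_att = 1/2·(g−p) = 1/2·(-17,-4) = (-8.5000,-2.0000)
o1: d²=109 > ρ²=54 → inactive
o2: d²=74 > ρ²=54 → inactive
o3: d²=36 ≤ ρ²=54; F_rep = 30·(-6,0)/36² = (-0.1389,0.0000)
o4: d²=333 > ρ²=54 → inactive
F = F_att + ΣF_rep = (-8.6389,-2.0000)
p' = p + 1/10·F = (5.1361,0.8000)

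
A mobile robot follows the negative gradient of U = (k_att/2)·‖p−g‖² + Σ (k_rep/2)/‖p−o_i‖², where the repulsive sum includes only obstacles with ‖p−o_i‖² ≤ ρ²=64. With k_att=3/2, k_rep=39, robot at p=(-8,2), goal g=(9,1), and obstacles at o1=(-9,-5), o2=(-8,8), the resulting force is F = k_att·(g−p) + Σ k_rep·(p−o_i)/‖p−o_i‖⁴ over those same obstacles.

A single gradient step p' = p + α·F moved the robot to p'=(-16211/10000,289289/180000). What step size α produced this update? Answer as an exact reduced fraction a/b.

F_att = 3/2·(g−p) = 3/2·(17,-1) = (25.5000,-1.5000)
o1: d²=50 ≤ ρ²=64; F_rep = 39·(1,7)/50² = (0.0156,0.1092)
o2: d²=36 ≤ ρ²=64; F_rep = 39·(0,-6)/36² = (0.0000,-0.1806)
F = F_att + ΣF_rep = (25.5156,-1.5714)
Δp = p'−p = (6.3789,-0.3928); α = Δx/Fx = (63789/10000) / (63789/2500) = 1/4
check: Δy/Fy = (-70711/180000) / (-70711/45000) = 1/4 ✓

α = 1/4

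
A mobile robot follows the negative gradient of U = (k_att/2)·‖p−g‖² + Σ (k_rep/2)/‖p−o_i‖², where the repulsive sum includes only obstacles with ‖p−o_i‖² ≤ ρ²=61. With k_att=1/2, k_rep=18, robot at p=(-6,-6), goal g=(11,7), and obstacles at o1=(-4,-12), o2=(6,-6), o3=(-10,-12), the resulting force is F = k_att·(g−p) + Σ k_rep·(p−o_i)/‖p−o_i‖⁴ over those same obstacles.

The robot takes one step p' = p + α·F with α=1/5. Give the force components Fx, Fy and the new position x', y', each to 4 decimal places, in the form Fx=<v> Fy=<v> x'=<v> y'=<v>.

Fx=8.5041 Fy=6.6074 x'=-4.2992 y'=-4.6785

F_att = 1/2·(g−p) = 1/2·(17,13) = (8.5000,6.5000)
o1: d²=40 ≤ ρ²=61; F_rep = 18·(-2,6)/40² = (-0.0225,0.0675)
o2: d²=144 > ρ²=61 → inactive
o3: d²=52 ≤ ρ²=61; F_rep = 18·(4,6)/52² = (0.0266,0.0399)
F = F_att + ΣF_rep = (8.5041,6.6074)
p' = p + 1/5·F = (-4.2992,-4.6785)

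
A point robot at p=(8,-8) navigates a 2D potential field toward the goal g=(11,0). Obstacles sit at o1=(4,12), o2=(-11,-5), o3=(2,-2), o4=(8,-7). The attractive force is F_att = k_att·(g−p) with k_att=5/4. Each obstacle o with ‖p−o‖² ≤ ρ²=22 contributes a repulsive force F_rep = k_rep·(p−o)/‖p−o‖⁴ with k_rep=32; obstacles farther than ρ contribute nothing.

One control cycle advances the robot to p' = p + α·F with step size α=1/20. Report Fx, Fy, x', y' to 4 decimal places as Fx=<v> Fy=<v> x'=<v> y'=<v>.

Fx=3.7500 Fy=-22.0000 x'=8.1875 y'=-9.1000

F_att = 5/4·(g−p) = 5/4·(3,8) = (3.7500,10.0000)
o1: d²=416 > ρ²=22 → inactive
o2: d²=370 > ρ²=22 → inactive
o3: d²=72 > ρ²=22 → inactive
o4: d²=1 ≤ ρ²=22; F_rep = 32·(0,-1)/1² = (0.0000,-32.0000)
F = F_att + ΣF_rep = (3.7500,-22.0000)
p' = p + 1/20·F = (8.1875,-9.1000)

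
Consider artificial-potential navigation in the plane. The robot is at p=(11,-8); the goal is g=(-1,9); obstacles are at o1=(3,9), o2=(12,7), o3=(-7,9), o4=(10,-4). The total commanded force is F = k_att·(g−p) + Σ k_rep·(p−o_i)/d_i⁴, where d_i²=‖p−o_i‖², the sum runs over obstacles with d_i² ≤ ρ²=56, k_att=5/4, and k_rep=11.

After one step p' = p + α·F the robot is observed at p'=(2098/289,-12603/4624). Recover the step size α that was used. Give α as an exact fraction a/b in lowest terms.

α = 1/4

F_att = 5/4·(g−p) = 5/4·(-12,17) = (-15.0000,21.2500)
o1: d²=353 > ρ²=56 → inactive
o2: d²=226 > ρ²=56 → inactive
o3: d²=613 > ρ²=56 → inactive
o4: d²=17 ≤ ρ²=56; F_rep = 11·(1,-4)/17² = (0.0381,-0.1522)
F = F_att + ΣF_rep = (-14.9619,21.0978)
Δp = p'−p = (-3.7405,5.2744); α = Δx/Fx = (-1081/289) / (-4324/289) = 1/4
check: Δy/Fy = (24389/4624) / (24389/1156) = 1/4 ✓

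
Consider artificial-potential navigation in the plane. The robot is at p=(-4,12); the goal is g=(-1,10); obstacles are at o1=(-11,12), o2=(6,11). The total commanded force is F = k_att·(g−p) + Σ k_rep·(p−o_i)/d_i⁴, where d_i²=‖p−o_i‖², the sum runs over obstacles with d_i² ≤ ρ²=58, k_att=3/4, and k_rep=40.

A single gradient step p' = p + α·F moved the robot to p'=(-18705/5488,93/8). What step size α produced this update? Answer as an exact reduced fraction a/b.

α = 1/4

F_att = 3/4·(g−p) = 3/4·(3,-2) = (2.2500,-1.5000)
o1: d²=49 ≤ ρ²=58; F_rep = 40·(7,0)/49² = (0.1166,0.0000)
o2: d²=101 > ρ²=58 → inactive
F = F_att + ΣF_rep = (2.3666,-1.5000)
Δp = p'−p = (0.5917,-0.3750); α = Δx/Fx = (3247/5488) / (3247/1372) = 1/4
check: Δy/Fy = (-3/8) / (-3/2) = 1/4 ✓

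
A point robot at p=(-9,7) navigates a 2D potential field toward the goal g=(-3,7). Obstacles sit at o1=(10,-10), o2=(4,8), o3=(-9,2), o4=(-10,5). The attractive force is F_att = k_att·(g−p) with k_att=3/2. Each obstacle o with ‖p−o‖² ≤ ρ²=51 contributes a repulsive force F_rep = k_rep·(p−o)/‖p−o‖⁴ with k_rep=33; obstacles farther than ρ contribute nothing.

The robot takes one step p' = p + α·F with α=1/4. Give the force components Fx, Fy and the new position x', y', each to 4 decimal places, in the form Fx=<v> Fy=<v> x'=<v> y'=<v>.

Fx=10.3200 Fy=2.9040 x'=-6.4200 y'=7.7260

F_att = 3/2·(g−p) = 3/2·(6,0) = (9.0000,0.0000)
o1: d²=650 > ρ²=51 → inactive
o2: d²=170 > ρ²=51 → inactive
o3: d²=25 ≤ ρ²=51; F_rep = 33·(0,5)/25² = (0.0000,0.2640)
o4: d²=5 ≤ ρ²=51; F_rep = 33·(1,2)/5² = (1.3200,2.6400)
F = F_att + ΣF_rep = (10.3200,2.9040)
p' = p + 1/4·F = (-6.4200,7.7260)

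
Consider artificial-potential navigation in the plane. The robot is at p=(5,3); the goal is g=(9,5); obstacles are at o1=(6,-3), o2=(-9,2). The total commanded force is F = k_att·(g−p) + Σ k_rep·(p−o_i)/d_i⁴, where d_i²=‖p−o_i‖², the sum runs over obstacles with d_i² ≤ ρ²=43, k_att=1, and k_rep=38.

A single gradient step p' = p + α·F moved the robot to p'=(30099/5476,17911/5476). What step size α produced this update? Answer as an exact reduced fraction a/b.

F_att = 1·(g−p) = 1·(4,2) = (4.0000,2.0000)
o1: d²=37 ≤ ρ²=43; F_rep = 38·(-1,6)/37² = (-0.0278,0.1665)
o2: d²=197 > ρ²=43 → inactive
F = F_att + ΣF_rep = (3.9722,2.1665)
Δp = p'−p = (0.4965,0.2708); α = Δx/Fx = (2719/5476) / (5438/1369) = 1/8
check: Δy/Fy = (1483/5476) / (2966/1369) = 1/8 ✓

α = 1/8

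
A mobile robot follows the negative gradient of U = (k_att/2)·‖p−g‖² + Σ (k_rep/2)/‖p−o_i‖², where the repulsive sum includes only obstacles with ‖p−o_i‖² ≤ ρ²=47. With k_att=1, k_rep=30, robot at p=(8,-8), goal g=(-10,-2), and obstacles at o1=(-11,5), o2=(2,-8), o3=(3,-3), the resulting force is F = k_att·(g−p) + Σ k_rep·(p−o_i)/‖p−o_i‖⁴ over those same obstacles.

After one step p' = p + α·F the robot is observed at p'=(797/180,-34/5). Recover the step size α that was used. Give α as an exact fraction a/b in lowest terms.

α = 1/5

F_att = 1·(g−p) = 1·(-18,6) = (-18.0000,6.0000)
o1: d²=530 > ρ²=47 → inactive
o2: d²=36 ≤ ρ²=47; F_rep = 30·(6,0)/36² = (0.1389,0.0000)
o3: d²=50 > ρ²=47 → inactive
F = F_att + ΣF_rep = (-17.8611,6.0000)
Δp = p'−p = (-3.5722,1.2000); α = Δx/Fx = (-643/180) / (-643/36) = 1/5
check: Δy/Fy = (6/5) / (6) = 1/5 ✓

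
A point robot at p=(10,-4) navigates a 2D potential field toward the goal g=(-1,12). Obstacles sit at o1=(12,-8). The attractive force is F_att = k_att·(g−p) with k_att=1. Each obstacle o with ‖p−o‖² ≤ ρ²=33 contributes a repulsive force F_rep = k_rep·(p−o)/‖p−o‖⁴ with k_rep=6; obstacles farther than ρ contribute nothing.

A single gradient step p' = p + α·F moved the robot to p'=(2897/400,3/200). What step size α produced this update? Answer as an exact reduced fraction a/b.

α = 1/4

F_att = 1·(g−p) = 1·(-11,16) = (-11.0000,16.0000)
o1: d²=20 ≤ ρ²=33; F_rep = 6·(-2,4)/20² = (-0.0300,0.0600)
F = F_att + ΣF_rep = (-11.0300,16.0600)
Δp = p'−p = (-2.7575,4.0150); α = Δx/Fx = (-1103/400) / (-1103/100) = 1/4
check: Δy/Fy = (803/200) / (803/50) = 1/4 ✓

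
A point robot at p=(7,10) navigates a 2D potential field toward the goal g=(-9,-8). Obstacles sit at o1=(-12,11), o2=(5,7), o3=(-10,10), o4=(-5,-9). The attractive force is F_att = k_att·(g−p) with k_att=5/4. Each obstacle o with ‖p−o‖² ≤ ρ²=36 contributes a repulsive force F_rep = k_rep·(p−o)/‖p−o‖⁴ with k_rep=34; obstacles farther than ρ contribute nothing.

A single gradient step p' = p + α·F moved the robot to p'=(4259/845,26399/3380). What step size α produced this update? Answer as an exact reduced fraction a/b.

α = 1/10

F_att = 5/4·(g−p) = 5/4·(-16,-18) = (-20.0000,-22.5000)
o1: d²=362 > ρ²=36 → inactive
o2: d²=13 ≤ ρ²=36; F_rep = 34·(2,3)/13² = (0.4024,0.6036)
o3: d²=289 > ρ²=36 → inactive
o4: d²=505 > ρ²=36 → inactive
F = F_att + ΣF_rep = (-19.5976,-21.8964)
Δp = p'−p = (-1.9598,-2.1896); α = Δx/Fx = (-1656/845) / (-3312/169) = 1/10
check: Δy/Fy = (-7401/3380) / (-7401/338) = 1/10 ✓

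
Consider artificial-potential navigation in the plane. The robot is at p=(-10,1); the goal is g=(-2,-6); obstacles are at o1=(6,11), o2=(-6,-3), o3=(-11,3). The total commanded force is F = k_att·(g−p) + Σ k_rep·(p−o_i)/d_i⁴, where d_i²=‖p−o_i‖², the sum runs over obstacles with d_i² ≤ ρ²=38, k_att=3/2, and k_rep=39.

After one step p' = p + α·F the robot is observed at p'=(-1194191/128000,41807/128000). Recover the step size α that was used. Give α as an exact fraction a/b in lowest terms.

α = 1/20

F_att = 3/2·(g−p) = 3/2·(8,-7) = (12.0000,-10.5000)
o1: d²=356 > ρ²=38 → inactive
o2: d²=32 ≤ ρ²=38; F_rep = 39·(-4,4)/32² = (-0.1523,0.1523)
o3: d²=5 ≤ ρ²=38; F_rep = 39·(1,-2)/5² = (1.5600,-3.1200)
F = F_att + ΣF_rep = (13.4077,-13.4677)
Δp = p'−p = (0.6704,-0.6734); α = Δx/Fx = (85809/128000) / (85809/6400) = 1/20
check: Δy/Fy = (-86193/128000) / (-86193/6400) = 1/20 ✓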